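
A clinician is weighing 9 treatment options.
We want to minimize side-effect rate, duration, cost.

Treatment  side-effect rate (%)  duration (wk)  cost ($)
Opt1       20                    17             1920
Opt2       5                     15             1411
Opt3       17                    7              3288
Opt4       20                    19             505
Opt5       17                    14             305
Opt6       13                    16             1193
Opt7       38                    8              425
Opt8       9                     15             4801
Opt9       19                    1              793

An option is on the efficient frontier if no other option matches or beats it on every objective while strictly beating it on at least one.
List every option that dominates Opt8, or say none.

Opt2

Opt2: side-effect rate 5≤9, duration 15≤15, cost 1411≤4801 — dominates Opt8.
Others (Opt1, Opt3, Opt4, Opt5, Opt6, Opt7, Opt9) are each worse than Opt8 on at least one objective.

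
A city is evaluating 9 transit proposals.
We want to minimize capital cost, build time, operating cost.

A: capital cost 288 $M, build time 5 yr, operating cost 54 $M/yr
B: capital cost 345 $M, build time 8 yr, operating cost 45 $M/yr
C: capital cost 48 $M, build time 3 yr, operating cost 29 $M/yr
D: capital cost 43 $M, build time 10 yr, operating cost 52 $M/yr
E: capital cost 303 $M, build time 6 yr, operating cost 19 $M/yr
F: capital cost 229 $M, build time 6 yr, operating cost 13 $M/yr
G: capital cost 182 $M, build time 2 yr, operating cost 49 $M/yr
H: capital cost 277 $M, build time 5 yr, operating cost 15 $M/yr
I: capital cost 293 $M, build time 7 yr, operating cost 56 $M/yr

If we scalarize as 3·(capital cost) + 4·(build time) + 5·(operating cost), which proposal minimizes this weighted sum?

C

A: 3·288 + 4·5 + 5·54 = 1154
B: 3·345 + 4·8 + 5·45 = 1292
C: 3·48 + 4·3 + 5·29 = 301
D: 3·43 + 4·10 + 5·52 = 429
E: 3·303 + 4·6 + 5·19 = 1028
F: 3·229 + 4·6 + 5·13 = 776
G: 3·182 + 4·2 + 5·49 = 799
H: 3·277 + 4·5 + 5·15 = 926
I: 3·293 + 4·7 + 5·56 = 1187
Lowest: C at 301.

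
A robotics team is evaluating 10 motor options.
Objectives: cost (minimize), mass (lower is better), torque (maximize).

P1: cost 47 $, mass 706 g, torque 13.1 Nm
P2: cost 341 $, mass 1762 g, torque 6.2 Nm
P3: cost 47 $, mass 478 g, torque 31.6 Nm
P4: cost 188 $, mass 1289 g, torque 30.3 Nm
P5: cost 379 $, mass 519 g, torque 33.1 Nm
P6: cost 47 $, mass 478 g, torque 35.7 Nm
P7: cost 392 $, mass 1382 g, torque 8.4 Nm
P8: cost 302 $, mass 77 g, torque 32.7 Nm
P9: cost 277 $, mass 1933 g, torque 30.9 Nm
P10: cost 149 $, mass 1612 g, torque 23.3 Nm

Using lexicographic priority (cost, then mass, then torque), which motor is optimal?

P6

First minimize cost: best is 47, kept {P1, P3, P6}.
Then minimize mass: best is 478, kept {P3, P6}.
Then maximize torque: best is 35.7, kept {P6}.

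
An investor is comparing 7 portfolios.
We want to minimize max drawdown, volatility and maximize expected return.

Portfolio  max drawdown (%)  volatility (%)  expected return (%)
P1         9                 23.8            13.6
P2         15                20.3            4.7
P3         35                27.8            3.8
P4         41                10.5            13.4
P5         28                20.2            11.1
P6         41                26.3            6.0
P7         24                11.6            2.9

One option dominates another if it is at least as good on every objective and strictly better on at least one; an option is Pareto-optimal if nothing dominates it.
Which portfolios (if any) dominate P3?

P1, P2, P5

P1: max drawdown 9≤35, volatility 23.8≤27.8, expected return 13.6≥3.8 — dominates P3.
P2: max drawdown 15≤35, volatility 20.3≤27.8, expected return 4.7≥3.8 — dominates P3.
P5: max drawdown 28≤35, volatility 20.2≤27.8, expected return 11.1≥3.8 — dominates P3.
Others (P4, P6, P7) are each worse than P3 on at least one objective.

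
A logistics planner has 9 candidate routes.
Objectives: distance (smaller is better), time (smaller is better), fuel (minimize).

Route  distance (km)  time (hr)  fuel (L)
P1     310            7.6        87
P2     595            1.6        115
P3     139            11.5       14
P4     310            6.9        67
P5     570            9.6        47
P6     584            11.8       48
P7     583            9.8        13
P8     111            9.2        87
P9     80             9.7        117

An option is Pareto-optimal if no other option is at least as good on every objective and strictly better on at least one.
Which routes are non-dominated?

P2, P3, P4, P5, P7, P8, P9

P1: dominated by P4 (distance 310≤310, time 6.9≤7.6, fuel 67≤87).
P2: not dominated (best time).
P3: not dominated.
P4: not dominated.
P5: not dominated.
P6: dominated by P3 (distance 139≤584, time 11.5≤11.8, fuel 14≤48).
P7: not dominated (best fuel).
P8: not dominated.
P9: not dominated (best distance).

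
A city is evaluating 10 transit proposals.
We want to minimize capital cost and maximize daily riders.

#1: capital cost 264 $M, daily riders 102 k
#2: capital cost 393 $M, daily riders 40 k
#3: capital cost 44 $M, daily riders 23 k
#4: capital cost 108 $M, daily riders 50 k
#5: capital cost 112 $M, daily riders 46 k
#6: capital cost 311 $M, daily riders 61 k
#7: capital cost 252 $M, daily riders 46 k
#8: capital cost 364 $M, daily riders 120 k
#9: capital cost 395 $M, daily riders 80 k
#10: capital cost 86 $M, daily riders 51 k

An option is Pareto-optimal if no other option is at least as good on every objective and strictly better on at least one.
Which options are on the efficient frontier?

#1: not dominated.
#2: dominated by #1 (capital cost 264≤393, daily riders 102≥40).
#3: not dominated (best capital cost).
#4: dominated by #10 (capital cost 86≤108, daily riders 51≥50).
#5: dominated by #4 (capital cost 108≤112, daily riders 50≥46).
#6: dominated by #1 (capital cost 264≤311, daily riders 102≥61).
#7: dominated by #4 (capital cost 108≤252, daily riders 50≥46).
#8: not dominated (best daily riders).
#9: dominated by #1 (capital cost 264≤395, daily riders 102≥80).
#10: not dominated.

#1, #3, #8, #10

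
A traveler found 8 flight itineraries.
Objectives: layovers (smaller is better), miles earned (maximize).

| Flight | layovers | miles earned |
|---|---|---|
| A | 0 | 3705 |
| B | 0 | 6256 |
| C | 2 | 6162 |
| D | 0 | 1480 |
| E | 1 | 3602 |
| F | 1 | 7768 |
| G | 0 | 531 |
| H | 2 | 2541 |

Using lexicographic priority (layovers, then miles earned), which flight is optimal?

B

First minimize layovers: best is 0, kept {A, B, D, G}.
Then maximize miles earned: best is 6256, kept {B}.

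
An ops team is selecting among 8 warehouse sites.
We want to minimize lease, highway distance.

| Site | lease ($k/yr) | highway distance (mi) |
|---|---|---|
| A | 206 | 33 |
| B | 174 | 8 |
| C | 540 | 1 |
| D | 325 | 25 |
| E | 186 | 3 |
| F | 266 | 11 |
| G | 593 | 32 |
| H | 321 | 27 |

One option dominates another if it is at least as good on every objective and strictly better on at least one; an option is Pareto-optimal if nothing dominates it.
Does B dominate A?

Yes

B vs A: lease 174≤206, highway distance 8≤33 — B is at least as good on every objective with at least one strict improvement.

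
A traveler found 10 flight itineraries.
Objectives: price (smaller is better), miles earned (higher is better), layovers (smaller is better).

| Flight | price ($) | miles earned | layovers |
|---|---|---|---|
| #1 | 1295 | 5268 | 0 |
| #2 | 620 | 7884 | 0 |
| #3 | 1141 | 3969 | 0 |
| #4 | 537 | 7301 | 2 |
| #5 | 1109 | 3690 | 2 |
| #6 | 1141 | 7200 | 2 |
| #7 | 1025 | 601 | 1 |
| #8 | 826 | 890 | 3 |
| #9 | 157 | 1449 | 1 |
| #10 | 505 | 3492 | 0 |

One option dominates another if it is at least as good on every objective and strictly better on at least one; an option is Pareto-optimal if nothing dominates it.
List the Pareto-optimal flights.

#1: dominated by #2 (price 620≤1295, miles earned 7884≥5268, layovers 0≤0).
#2: not dominated (best miles earned).
#3: dominated by #2 (price 620≤1141, miles earned 7884≥3969, layovers 0≤0).
#4: not dominated.
#5: dominated by #2 (price 620≤1109, miles earned 7884≥3690, layovers 0≤2).
#6: dominated by #2 (price 620≤1141, miles earned 7884≥7200, layovers 0≤2).
#7: dominated by #2 (price 620≤1025, miles earned 7884≥601, layovers 0≤1).
#8: dominated by #2 (price 620≤826, miles earned 7884≥890, layovers 0≤3).
#9: not dominated (best price).
#10: not dominated.

#2, #4, #9, #10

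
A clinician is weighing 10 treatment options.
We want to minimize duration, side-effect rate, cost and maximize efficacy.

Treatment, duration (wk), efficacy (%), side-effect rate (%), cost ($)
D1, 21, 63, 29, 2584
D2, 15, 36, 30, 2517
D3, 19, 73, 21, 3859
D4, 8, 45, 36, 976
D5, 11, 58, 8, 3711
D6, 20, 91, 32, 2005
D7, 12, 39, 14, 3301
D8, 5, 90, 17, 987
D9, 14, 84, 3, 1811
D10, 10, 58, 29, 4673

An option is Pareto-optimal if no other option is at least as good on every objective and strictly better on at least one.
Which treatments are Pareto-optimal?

D4, D5, D6, D7, D8, D9

D1: dominated by D8 (duration 5≤21, efficacy 90≥63, side-effect rate 17≤29, cost 987≤2584).
D2: dominated by D8 (duration 5≤15, efficacy 90≥36, side-effect rate 17≤30, cost 987≤2517).
D3: dominated by D8 (duration 5≤19, efficacy 90≥73, side-effect rate 17≤21, cost 987≤3859).
D4: not dominated (best cost).
D5: not dominated.
D6: not dominated (best efficacy).
D7: not dominated.
D8: not dominated (best duration).
D9: not dominated (best side-effect rate).
D10: dominated by D8 (duration 5≤10, efficacy 90≥58, side-effect rate 17≤29, cost 987≤4673).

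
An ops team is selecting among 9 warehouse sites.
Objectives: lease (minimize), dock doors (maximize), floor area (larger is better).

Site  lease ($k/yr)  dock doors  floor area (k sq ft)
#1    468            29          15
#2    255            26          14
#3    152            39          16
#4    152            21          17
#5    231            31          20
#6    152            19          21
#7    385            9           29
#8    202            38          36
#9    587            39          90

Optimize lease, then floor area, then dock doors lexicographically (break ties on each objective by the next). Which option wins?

First minimize lease: best is 152, kept {#3, #4, #6}.
Then maximize floor area: best is 21, kept {#6}.

#6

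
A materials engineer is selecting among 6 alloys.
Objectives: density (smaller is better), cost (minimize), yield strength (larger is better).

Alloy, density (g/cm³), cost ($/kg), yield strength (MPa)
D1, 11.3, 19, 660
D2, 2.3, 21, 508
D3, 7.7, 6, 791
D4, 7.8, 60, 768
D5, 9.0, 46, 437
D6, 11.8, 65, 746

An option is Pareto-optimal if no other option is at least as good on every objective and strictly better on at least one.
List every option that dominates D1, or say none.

D3: density 7.7≤11.3, cost 6≤19, yield strength 791≥660 — dominates D1.
Others (D2, D4, D5, D6) are each worse than D1 on at least one objective.

D3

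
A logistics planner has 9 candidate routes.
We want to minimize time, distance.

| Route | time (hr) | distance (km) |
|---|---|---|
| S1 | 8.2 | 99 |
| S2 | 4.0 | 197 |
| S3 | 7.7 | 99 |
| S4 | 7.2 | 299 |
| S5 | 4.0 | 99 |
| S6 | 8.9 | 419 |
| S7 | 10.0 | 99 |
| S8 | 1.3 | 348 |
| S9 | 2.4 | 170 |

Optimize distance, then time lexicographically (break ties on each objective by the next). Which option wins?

S5

First minimize distance: best is 99, kept {S1, S3, S5, S7}.
Then minimize time: best is 4.0, kept {S5}.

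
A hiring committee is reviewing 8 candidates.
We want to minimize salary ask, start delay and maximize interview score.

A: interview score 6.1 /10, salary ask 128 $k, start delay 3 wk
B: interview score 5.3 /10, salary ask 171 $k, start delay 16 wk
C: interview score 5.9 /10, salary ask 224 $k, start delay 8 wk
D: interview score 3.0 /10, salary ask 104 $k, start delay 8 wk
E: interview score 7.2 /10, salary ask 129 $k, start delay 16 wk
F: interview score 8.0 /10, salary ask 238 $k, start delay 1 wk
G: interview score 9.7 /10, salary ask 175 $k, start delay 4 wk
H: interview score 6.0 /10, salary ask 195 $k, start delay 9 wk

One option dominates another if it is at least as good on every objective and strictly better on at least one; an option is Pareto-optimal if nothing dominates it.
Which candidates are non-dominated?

A, D, E, F, G

A: not dominated.
B: dominated by A (interview score 6.1≥5.3, salary ask 128≤171, start delay 3≤16).
C: dominated by A (interview score 6.1≥5.9, salary ask 128≤224, start delay 3≤8).
D: not dominated (best salary ask).
E: not dominated.
F: not dominated (best start delay).
G: not dominated (best interview score).
H: dominated by A (interview score 6.1≥6.0, salary ask 128≤195, start delay 3≤9).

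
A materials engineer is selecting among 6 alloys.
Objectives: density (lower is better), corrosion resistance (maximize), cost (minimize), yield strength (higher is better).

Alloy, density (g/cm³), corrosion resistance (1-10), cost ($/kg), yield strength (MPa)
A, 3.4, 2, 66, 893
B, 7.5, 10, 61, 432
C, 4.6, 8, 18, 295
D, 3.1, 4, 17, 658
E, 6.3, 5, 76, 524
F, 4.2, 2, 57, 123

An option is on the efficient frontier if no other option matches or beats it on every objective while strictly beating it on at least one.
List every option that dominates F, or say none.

D: density 3.1≤4.2, corrosion resistance 4≥2, cost 17≤57, yield strength 658≥123 — dominates F.
Others (A, B, C, E) are each worse than F on at least one objective.

D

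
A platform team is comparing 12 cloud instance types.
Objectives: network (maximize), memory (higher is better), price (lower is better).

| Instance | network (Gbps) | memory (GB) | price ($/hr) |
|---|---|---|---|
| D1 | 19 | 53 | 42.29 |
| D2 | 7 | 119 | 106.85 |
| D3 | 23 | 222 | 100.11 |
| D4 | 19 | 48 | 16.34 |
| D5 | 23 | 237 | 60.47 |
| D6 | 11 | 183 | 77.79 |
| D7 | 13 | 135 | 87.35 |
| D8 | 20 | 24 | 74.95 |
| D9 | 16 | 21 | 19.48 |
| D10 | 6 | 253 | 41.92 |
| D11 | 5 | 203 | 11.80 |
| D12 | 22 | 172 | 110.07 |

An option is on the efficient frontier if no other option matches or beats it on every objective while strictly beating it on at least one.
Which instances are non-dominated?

D1: not dominated.
D2: dominated by D3 (network 23≥7, memory 222≥119, price 100.11≤106.85).
D3: dominated by D5 (network 23≥23, memory 237≥222, price 60.47≤100.11).
D4: not dominated.
D5: not dominated.
D6: dominated by D5 (network 23≥11, memory 237≥183, price 60.47≤77.79).
D7: dominated by D5 (network 23≥13, memory 237≥135, price 60.47≤87.35).
D8: dominated by D5 (network 23≥20, memory 237≥24, price 60.47≤74.95).
D9: dominated by D4 (network 19≥16, memory 48≥21, price 16.34≤19.48).
D10: not dominated (best memory).
D11: not dominated (best price).
D12: dominated by D3 (network 23≥22, memory 222≥172, price 100.11≤110.07).

D1, D4, D5, D10, D11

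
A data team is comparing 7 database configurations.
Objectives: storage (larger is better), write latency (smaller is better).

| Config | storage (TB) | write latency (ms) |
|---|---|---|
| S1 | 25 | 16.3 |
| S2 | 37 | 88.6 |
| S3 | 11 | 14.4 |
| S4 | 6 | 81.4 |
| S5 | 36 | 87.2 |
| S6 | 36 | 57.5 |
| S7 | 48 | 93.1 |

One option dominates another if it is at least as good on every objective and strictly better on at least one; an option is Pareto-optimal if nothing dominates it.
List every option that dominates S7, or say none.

none

S1: worse on storage (25 vs 48).
S2: worse on storage (37 vs 48).
S3: worse on storage (11 vs 48).
S4: worse on storage (6 vs 48).
S5: worse on storage (36 vs 48).
S6: worse on storage (36 vs 48).
No option dominates S7.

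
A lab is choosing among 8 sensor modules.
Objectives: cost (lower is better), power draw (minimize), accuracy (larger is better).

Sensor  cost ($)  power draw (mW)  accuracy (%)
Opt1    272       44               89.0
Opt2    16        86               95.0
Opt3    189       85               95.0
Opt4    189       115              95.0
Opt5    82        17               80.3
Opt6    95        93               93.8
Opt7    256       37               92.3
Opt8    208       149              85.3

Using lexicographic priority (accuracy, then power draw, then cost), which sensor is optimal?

Opt3

First maximize accuracy: best is 95.0, kept {Opt2, Opt3, Opt4}.
Then minimize power draw: best is 85, kept {Opt3}.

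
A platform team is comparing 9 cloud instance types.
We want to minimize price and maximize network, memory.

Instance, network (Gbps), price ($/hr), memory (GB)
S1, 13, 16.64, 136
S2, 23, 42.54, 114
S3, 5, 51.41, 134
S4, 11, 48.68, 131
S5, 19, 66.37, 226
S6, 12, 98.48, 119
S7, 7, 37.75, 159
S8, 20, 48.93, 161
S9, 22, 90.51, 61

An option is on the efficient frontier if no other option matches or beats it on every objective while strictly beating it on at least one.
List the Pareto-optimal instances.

S1: not dominated (best price).
S2: not dominated (best network).
S3: dominated by S1 (network 13≥5, price 16.64≤51.41, memory 136≥134).
S4: dominated by S1 (network 13≥11, price 16.64≤48.68, memory 136≥131).
S5: not dominated (best memory).
S6: dominated by S1 (network 13≥12, price 16.64≤98.48, memory 136≥119).
S7: not dominated.
S8: not dominated.
S9: dominated by S2 (network 23≥22, price 42.54≤90.51, memory 114≥61).

S1, S2, S5, S7, S8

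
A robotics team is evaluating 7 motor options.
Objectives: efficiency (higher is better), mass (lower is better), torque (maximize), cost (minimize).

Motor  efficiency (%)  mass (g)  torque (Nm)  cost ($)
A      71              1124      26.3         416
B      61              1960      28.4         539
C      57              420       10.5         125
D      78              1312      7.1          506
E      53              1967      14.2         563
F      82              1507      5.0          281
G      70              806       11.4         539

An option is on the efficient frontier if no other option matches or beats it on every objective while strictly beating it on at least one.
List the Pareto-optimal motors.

A, B, C, D, F, G

A: not dominated.
B: not dominated (best torque).
C: not dominated (best mass).
D: not dominated.
E: dominated by A (efficiency 71≥53, mass 1124≤1967, torque 26.3≥14.2, cost 416≤563).
F: not dominated (best efficiency).
G: not dominated.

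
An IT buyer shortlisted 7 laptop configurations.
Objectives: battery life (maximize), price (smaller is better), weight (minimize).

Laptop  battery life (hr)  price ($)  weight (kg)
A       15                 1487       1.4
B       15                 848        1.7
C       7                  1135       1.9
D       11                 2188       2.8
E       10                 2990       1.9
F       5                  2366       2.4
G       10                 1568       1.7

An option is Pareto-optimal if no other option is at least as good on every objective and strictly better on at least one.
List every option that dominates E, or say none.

A: battery life 15≥10, price 1487≤2990, weight 1.4≤1.9 — dominates E.
B: battery life 15≥10, price 848≤2990, weight 1.7≤1.9 — dominates E.
G: battery life 10≥10, price 1568≤2990, weight 1.7≤1.9 — dominates E.
Others (C, D, F) are each worse than E on at least one objective.

A, B, G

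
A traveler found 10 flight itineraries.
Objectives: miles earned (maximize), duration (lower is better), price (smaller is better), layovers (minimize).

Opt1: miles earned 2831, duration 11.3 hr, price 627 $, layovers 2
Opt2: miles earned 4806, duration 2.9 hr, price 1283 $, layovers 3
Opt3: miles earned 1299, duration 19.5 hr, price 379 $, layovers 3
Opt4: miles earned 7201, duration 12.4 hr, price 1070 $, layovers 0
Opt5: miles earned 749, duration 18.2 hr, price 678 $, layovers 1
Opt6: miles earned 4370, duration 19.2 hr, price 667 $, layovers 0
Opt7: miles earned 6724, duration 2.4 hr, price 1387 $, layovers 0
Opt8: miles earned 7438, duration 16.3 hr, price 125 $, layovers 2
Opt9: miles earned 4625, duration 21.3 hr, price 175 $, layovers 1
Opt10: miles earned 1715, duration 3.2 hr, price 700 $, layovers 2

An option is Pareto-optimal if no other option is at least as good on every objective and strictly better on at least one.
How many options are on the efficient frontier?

Opt1: not dominated.
Opt2: not dominated.
Opt3: dominated by Opt8 (miles earned 7438≥1299, duration 16.3≤19.5, price 125≤379, layovers 2≤3).
Opt4: not dominated.
Opt5: not dominated.
Opt6: not dominated.
Opt7: not dominated (best duration).
Opt8: not dominated (best miles earned).
Opt9: not dominated.
Opt10: not dominated.
Pareto-optimal: Opt1, Opt2, Opt4, Opt5, Opt6, Opt7, Opt8, Opt9, Opt10 → 9.

9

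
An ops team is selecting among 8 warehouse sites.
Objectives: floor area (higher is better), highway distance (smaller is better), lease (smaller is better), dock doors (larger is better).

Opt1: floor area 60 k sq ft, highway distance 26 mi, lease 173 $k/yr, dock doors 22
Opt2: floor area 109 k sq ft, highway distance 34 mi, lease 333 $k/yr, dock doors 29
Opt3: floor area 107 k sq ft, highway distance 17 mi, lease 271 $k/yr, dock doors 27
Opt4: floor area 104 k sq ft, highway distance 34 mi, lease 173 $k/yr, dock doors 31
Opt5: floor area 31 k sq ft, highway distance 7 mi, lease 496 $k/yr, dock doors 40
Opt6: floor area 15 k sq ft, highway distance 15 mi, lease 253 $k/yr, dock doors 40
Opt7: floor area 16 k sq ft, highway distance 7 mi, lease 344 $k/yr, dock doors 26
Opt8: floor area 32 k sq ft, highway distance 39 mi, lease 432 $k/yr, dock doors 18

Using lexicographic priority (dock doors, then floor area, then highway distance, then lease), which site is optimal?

First maximize dock doors: best is 40, kept {Opt5, Opt6}.
Then maximize floor area: best is 31, kept {Opt5}.

Opt5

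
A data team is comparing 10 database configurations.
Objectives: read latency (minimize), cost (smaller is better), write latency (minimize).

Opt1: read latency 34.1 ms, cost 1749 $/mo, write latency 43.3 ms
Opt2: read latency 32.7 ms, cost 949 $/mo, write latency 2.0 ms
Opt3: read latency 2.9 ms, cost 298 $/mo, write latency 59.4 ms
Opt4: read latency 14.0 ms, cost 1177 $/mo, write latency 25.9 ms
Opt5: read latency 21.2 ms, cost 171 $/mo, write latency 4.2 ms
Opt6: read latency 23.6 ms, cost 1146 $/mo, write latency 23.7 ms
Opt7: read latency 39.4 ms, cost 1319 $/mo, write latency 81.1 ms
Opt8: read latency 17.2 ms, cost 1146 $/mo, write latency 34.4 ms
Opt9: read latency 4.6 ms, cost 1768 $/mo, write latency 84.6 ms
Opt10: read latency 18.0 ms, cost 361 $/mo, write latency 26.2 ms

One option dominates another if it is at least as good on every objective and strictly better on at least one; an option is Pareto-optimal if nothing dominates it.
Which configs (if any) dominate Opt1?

Opt2, Opt4, Opt5, Opt6, Opt8, Opt10

Opt2: read latency 32.7≤34.1, cost 949≤1749, write latency 2.0≤43.3 — dominates Opt1.
Opt4: read latency 14.0≤34.1, cost 1177≤1749, write latency 25.9≤43.3 — dominates Opt1.
Opt5: read latency 21.2≤34.1, cost 171≤1749, write latency 4.2≤43.3 — dominates Opt1.
Opt6: read latency 23.6≤34.1, cost 1146≤1749, write latency 23.7≤43.3 — dominates Opt1.
Opt8: read latency 17.2≤34.1, cost 1146≤1749, write latency 34.4≤43.3 — dominates Opt1.
Opt10: read latency 18.0≤34.1, cost 361≤1749, write latency 26.2≤43.3 — dominates Opt1.
Others (Opt3, Opt7, Opt9) are each worse than Opt1 on at least one objective.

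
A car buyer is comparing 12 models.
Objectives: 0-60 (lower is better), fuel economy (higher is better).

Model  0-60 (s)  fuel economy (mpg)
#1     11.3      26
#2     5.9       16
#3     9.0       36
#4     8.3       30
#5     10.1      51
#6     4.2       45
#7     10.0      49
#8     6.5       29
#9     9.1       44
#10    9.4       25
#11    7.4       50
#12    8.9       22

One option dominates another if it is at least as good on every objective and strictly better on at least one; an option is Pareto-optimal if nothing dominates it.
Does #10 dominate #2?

No

#10 vs #2: #10 is worse on 0-60 (9.4 vs 5.9), so it does not dominate #2.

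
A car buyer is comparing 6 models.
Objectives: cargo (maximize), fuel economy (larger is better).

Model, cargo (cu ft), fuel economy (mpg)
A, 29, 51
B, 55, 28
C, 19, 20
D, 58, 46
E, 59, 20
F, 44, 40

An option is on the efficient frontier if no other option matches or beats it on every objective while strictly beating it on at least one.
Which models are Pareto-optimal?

A: not dominated (best fuel economy).
B: dominated by D (cargo 58≥55, fuel economy 46≥28).
C: dominated by A (cargo 29≥19, fuel economy 51≥20).
D: not dominated.
E: not dominated (best cargo).
F: dominated by D (cargo 58≥44, fuel economy 46≥40).

A, D, E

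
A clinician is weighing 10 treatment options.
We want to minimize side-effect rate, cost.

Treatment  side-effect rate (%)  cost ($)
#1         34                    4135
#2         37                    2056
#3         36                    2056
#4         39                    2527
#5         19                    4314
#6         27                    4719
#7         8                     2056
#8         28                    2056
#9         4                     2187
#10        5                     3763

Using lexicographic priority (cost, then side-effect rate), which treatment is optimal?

#7

First minimize cost: best is 2056, kept {#2, #3, #7, #8}.
Then minimize side-effect rate: best is 8, kept {#7}.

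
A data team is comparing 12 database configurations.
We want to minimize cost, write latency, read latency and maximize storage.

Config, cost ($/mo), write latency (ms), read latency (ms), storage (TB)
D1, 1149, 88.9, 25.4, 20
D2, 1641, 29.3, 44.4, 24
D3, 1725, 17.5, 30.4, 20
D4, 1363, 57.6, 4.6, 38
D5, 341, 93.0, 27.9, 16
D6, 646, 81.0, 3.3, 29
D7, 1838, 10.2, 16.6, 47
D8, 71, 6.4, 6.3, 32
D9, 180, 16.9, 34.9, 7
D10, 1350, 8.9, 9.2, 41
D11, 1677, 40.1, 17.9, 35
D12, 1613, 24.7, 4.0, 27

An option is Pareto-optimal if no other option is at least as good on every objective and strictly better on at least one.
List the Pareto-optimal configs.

D1: dominated by D6 (cost 646≤1149, write latency 81.0≤88.9, read latency 3.3≤25.4, storage 29≥20).
D2: dominated by D8 (cost 71≤1641, write latency 6.4≤29.3, read latency 6.3≤44.4, storage 32≥24).
D3: dominated by D8 (cost 71≤1725, write latency 6.4≤17.5, read latency 6.3≤30.4, storage 32≥20).
D4: not dominated.
D5: dominated by D8 (cost 71≤341, write latency 6.4≤93.0, read latency 6.3≤27.9, storage 32≥16).
D6: not dominated (best read latency).
D7: not dominated (best storage).
D8: not dominated (best cost).
D9: dominated by D8 (cost 71≤180, write latency 6.4≤16.9, read latency 6.3≤34.9, storage 32≥7).
D10: not dominated.
D11: dominated by D10 (cost 1350≤1677, write latency 8.9≤40.1, read latency 9.2≤17.9, storage 41≥35).
D12: not dominated.

D4, D6, D7, D8, D10, D12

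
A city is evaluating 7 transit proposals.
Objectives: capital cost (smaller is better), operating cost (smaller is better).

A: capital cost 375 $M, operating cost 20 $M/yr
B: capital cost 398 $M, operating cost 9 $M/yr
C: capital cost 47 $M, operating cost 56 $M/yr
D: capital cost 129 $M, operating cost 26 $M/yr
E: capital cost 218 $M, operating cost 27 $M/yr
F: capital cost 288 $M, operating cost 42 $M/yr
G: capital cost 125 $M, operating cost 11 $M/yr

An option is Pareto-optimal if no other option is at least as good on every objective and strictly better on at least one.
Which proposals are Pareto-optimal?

A: dominated by G (capital cost 125≤375, operating cost 11≤20).
B: not dominated (best operating cost).
C: not dominated (best capital cost).
D: dominated by G (capital cost 125≤129, operating cost 11≤26).
E: dominated by D (capital cost 129≤218, operating cost 26≤27).
F: dominated by D (capital cost 129≤288, operating cost 26≤42).
G: not dominated.

B, C, G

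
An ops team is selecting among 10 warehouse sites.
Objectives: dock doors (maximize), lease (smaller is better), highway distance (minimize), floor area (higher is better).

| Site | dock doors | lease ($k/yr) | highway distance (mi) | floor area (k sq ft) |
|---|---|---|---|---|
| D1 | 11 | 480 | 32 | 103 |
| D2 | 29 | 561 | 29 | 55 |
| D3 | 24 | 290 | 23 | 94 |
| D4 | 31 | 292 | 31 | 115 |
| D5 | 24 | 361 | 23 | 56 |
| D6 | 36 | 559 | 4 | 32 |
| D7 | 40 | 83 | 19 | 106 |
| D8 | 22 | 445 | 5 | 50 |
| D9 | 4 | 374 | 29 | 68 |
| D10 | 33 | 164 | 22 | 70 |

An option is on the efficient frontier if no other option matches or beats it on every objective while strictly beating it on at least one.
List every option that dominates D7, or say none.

none

D1: worse on dock doors (11 vs 40).
D2: worse on dock doors (29 vs 40).
D3: worse on dock doors (24 vs 40).
D4: worse on dock doors (31 vs 40).
D5: worse on dock doors (24 vs 40).
D6: worse on dock doors (36 vs 40).
D8: worse on dock doors (22 vs 40).
D9: worse on dock doors (4 vs 40).
D10: worse on dock doors (33 vs 40).
No option dominates D7.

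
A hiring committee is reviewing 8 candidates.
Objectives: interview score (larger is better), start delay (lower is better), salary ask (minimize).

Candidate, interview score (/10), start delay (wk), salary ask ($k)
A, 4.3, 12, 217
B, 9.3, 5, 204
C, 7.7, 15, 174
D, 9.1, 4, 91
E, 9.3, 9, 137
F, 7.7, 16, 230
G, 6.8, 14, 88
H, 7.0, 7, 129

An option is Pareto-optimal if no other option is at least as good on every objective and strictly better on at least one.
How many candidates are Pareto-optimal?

4

A: dominated by B (interview score 9.3≥4.3, start delay 5≤12, salary ask 204≤217).
B: not dominated.
C: dominated by D (interview score 9.1≥7.7, start delay 4≤15, salary ask 91≤174).
D: not dominated (best start delay).
E: not dominated.
F: dominated by B (interview score 9.3≥7.7, start delay 5≤16, salary ask 204≤230).
G: not dominated (best salary ask).
H: dominated by D (interview score 9.1≥7.0, start delay 4≤7, salary ask 91≤129).
Pareto-optimal: B, D, E, G → 4.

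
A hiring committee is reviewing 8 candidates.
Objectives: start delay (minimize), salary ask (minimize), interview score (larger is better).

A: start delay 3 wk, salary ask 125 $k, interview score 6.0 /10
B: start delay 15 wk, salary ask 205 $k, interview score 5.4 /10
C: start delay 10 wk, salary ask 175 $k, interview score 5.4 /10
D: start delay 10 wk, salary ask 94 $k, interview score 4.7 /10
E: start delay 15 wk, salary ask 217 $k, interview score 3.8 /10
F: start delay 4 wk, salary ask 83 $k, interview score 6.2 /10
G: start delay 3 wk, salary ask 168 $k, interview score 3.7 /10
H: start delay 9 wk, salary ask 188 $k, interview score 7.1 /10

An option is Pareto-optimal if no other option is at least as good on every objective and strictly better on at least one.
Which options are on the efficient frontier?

A, F, H

A: not dominated.
B: dominated by A (start delay 3≤15, salary ask 125≤205, interview score 6.0≥5.4).
C: dominated by A (start delay 3≤10, salary ask 125≤175, interview score 6.0≥5.4).
D: dominated by F (start delay 4≤10, salary ask 83≤94, interview score 6.2≥4.7).
E: dominated by A (start delay 3≤15, salary ask 125≤217, interview score 6.0≥3.8).
F: not dominated (best salary ask).
G: dominated by A (start delay 3≤3, salary ask 125≤168, interview score 6.0≥3.7).
H: not dominated (best interview score).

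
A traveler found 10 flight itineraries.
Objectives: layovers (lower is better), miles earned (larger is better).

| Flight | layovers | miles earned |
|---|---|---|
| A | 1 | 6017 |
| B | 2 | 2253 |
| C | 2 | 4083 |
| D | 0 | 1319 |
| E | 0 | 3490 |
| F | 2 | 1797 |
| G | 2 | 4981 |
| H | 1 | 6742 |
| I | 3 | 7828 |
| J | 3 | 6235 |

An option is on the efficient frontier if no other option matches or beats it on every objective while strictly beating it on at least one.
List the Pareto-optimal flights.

A: dominated by H (layovers 1≤1, miles earned 6742≥6017).
B: dominated by A (layovers 1≤2, miles earned 6017≥2253).
C: dominated by A (layovers 1≤2, miles earned 6017≥4083).
D: dominated by E (layovers 0≤0, miles earned 3490≥1319).
E: not dominated.
F: dominated by A (layovers 1≤2, miles earned 6017≥1797).
G: dominated by A (layovers 1≤2, miles earned 6017≥4981).
H: not dominated.
I: not dominated (best miles earned).
J: dominated by H (layovers 1≤3, miles earned 6742≥6235).

E, H, I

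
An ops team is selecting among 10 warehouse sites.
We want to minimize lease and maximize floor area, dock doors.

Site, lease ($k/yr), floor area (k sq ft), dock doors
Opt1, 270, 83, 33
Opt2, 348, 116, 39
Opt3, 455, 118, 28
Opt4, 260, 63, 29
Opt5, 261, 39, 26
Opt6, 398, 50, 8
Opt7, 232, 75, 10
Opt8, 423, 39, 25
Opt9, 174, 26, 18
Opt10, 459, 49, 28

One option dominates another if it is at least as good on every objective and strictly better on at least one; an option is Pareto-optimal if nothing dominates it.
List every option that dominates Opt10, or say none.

Opt1, Opt2, Opt3, Opt4

Opt1: lease 270≤459, floor area 83≥49, dock doors 33≥28 — dominates Opt10.
Opt2: lease 348≤459, floor area 116≥49, dock doors 39≥28 — dominates Opt10.
Opt3: lease 455≤459, floor area 118≥49, dock doors 28≥28 — dominates Opt10.
Opt4: lease 260≤459, floor area 63≥49, dock doors 29≥28 — dominates Opt10.
Others (Opt5, Opt6, Opt7, Opt8, Opt9) are each worse than Opt10 on at least one objective.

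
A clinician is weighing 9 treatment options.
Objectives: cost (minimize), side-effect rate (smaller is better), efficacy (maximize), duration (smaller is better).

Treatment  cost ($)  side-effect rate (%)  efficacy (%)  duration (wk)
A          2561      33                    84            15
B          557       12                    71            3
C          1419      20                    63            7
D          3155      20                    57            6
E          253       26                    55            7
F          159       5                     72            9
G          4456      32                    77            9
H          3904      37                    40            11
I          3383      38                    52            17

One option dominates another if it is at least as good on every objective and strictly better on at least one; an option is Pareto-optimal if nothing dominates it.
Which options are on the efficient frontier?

A, B, E, F, G

A: not dominated (best efficacy).
B: not dominated (best duration).
C: dominated by B (cost 557≤1419, side-effect rate 12≤20, efficacy 71≥63, duration 3≤7).
D: dominated by B (cost 557≤3155, side-effect rate 12≤20, efficacy 71≥57, duration 3≤6).
E: not dominated.
F: not dominated (best cost).
G: not dominated.
H: dominated by B (cost 557≤3904, side-effect rate 12≤37, efficacy 71≥40, duration 3≤11).
I: dominated by A (cost 2561≤3383, side-effect rate 33≤38, efficacy 84≥52, duration 15≤17).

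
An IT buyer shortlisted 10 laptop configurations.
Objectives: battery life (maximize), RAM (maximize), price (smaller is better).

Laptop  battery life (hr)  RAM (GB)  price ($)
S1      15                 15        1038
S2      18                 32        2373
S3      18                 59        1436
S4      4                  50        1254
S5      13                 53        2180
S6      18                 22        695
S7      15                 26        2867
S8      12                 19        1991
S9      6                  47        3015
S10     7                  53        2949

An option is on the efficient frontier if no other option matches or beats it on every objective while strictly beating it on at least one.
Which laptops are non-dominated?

S3, S4, S6

S1: dominated by S6 (battery life 18≥15, RAM 22≥15, price 695≤1038).
S2: dominated by S3 (battery life 18≥18, RAM 59≥32, price 1436≤2373).
S3: not dominated (best RAM).
S4: not dominated.
S5: dominated by S3 (battery life 18≥13, RAM 59≥53, price 1436≤2180).
S6: not dominated (best price).
S7: dominated by S2 (battery life 18≥15, RAM 32≥26, price 2373≤2867).
S8: dominated by S3 (battery life 18≥12, RAM 59≥19, price 1436≤1991).
S9: dominated by S3 (battery life 18≥6, RAM 59≥47, price 1436≤3015).
S10: dominated by S3 (battery life 18≥7, RAM 59≥53, price 1436≤2949).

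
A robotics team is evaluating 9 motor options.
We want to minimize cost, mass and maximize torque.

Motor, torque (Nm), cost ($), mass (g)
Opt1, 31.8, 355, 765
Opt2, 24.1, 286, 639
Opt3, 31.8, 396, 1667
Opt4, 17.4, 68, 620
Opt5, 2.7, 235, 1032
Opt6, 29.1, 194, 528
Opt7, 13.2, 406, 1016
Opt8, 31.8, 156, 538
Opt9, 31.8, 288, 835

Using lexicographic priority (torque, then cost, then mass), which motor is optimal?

Opt8

First maximize torque: best is 31.8, kept {Opt1, Opt3, Opt8, Opt9}.
Then minimize cost: best is 156, kept {Opt8}.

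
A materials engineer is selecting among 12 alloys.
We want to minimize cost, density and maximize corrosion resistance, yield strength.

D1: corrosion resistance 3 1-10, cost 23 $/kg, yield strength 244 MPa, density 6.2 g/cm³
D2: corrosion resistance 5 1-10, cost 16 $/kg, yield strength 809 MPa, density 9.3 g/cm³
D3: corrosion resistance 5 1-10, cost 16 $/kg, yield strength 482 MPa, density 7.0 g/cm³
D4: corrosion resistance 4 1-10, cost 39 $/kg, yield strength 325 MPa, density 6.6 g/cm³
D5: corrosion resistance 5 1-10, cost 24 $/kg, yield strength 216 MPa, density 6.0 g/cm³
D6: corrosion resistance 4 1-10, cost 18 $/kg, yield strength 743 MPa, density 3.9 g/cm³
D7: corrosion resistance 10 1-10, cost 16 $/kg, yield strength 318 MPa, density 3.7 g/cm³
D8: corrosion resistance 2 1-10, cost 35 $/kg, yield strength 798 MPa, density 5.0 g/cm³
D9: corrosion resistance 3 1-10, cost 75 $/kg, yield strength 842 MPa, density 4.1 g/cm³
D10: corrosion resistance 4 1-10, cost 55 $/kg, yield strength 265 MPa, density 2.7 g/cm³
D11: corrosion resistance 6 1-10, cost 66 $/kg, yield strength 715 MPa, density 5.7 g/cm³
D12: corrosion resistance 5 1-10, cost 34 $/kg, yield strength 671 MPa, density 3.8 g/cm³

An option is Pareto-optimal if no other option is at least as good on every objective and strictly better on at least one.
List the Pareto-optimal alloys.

D1: dominated by D6 (corrosion resistance 4≥3, cost 18≤23, yield strength 743≥244, density 3.9≤6.2).
D2: not dominated.
D3: not dominated.
D4: dominated by D6 (corrosion resistance 4≥4, cost 18≤39, yield strength 743≥325, density 3.9≤6.6).
D5: dominated by D7 (corrosion resistance 10≥5, cost 16≤24, yield strength 318≥216, density 3.7≤6.0).
D6: not dominated.
D7: not dominated (best corrosion resistance).
D8: not dominated.
D9: not dominated (best yield strength).
D10: not dominated (best density).
D11: not dominated.
D12: not dominated.

D2, D3, D6, D7, D8, D9, D10, D11, D12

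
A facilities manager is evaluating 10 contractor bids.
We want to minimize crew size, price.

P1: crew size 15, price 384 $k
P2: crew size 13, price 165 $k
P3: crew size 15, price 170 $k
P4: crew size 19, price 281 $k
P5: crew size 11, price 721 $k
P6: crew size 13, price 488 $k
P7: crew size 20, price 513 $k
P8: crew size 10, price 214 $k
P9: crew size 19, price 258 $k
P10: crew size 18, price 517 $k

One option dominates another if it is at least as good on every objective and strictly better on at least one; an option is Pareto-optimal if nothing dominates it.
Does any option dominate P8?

No

P1: worse on crew size (15 vs 10).
P2: worse on crew size (13 vs 10).
P3: worse on crew size (15 vs 10).
P4: worse on crew size (19 vs 10).
P5: worse on crew size (11 vs 10).
P6: worse on crew size (13 vs 10).
P7: worse on crew size (20 vs 10).
P9: worse on crew size (19 vs 10).
P10: worse on crew size (18 vs 10).
No option is at least as good as P8 on every objective and strictly better on one.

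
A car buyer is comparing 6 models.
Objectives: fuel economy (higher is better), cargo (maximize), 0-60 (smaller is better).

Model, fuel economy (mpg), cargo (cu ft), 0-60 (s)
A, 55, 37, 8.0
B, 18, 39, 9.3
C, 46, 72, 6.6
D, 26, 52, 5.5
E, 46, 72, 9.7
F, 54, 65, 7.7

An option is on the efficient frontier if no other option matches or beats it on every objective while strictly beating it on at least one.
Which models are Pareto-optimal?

A, C, D, F

A: not dominated (best fuel economy).
B: dominated by C (fuel economy 46≥18, cargo 72≥39, 0-60 6.6≤9.3).
C: not dominated.
D: not dominated (best 0-60).
E: dominated by C (fuel economy 46≥46, cargo 72≥72, 0-60 6.6≤9.7).
F: not dominated.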